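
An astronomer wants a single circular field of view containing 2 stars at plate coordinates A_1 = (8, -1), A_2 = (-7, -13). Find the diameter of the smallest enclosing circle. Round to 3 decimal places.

19.209

The smallest circle enclosing two points has them as diameter endpoints.
Centre = midpoint = (0.5, -7); r² = |A_1A_2|²/4 = 369/4 = 92.25.
Diameter = 2r = 2√(92.25) ≈ 19.209.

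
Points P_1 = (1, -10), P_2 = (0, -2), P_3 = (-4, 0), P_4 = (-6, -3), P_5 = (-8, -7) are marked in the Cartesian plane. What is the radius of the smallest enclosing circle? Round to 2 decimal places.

5.70

By Welzl's lemma the MEC is supported by two points (diametrically opposite) or three points (on a circumcircle).
The minimum enclosing circle is determined by three boundary points: P_1, P_3, P_5.
Their circumcentre is (-2.5, -5.5) with r² = 32.5.
The farthest remaining point P_2 is at distance² 18.5 ≤ 32.5.
r = √(32.5) ≈ 5.70.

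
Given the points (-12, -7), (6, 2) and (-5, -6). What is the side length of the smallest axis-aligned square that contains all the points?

The bounding box has width 18 and height 9.
An axis-aligned square enclosing the set must have side ≥ max(width, height).
So the minimum side is max(18, 9) = 18.

18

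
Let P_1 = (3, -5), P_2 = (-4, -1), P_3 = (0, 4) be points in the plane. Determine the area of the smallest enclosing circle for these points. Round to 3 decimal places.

Side lengths²: P_1P_2² = 65, P_1P_3² = 90, P_2P_3² = 41.
Since P_1P_3² = 90 < 65 + 41 = 106, the triangle is acute, so the smallest enclosing circle is the circumcircle.
Circumcentre = (27/34, -25/34), r² = 13325/578.
Area = π·r² = π·13325/578 ≈ 72.425.

72.425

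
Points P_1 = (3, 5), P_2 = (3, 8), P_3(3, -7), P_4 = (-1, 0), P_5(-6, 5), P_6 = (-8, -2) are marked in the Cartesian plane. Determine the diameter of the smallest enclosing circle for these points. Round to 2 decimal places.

16.33

The minimum enclosing circle of a finite set is fixed by two of the points (as a diameter) or three (as a circumcircle).
The minimum enclosing circle is determined by three boundary points: P_2, P_3, P_6.
Their circumcentre is (-5/22, 0.5) with r² = 16133/242.
The farthest remaining point P_5 is at distance² 12965/242 ≤ 16133/242.
Diameter = 2r = 2√(16133/242) ≈ 16.33.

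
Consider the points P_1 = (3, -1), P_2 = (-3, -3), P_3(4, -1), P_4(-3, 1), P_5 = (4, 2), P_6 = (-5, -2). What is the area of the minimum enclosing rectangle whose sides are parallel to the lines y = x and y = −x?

In coordinates u = x + y, v = x − y the rectangle is axis-aligned; the map (x,y)→(u,v) scales areas by 2.
u-values: 2, -6, 3, -2, 6, -7; range = 6 − (-7) = 13.
v-values: 4, 0, 5, -4, 2, -3; range = 5 − (-4) = 9.
Area = (13 × 9) / 2 = 58.5.

58.5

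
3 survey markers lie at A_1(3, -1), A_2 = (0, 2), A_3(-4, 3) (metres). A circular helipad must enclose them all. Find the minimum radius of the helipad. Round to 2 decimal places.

Side lengths²: A_1A_2² = 18, A_1A_3² = 65, A_2A_3² = 17.
Since A_1A_3² = 65 ≥ 18 + 17 = 35, the angle opposite A_1A_3 is not acute, so the smallest enclosing circle has A_1A_3 as diameter.
Centre = midpoint of A_1A_3 = (-0.5, 1), r² = 65/4 = 16.25.
r = √(16.25) ≈ 4.03.

4.03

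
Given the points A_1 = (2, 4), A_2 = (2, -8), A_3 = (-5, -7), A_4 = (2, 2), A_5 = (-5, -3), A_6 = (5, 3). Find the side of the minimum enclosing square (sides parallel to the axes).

The bounding box has width 10 and height 12.
An axis-aligned square enclosing the set must have side ≥ max(width, height).
So the minimum side is max(10, 12) = 12.

12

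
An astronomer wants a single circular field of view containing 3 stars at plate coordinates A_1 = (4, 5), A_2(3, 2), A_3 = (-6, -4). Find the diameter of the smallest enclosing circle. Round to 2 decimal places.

Side lengths²: A_1A_2² = 10, A_1A_3² = 181, A_2A_3² = 117.
Since A_1A_3² = 181 ≥ 117 + 10 = 127, the angle opposite A_1A_3 is not acute, so the smallest enclosing circle has A_1A_3 as diameter.
Centre = midpoint of A_1A_3 = (-1, 0.5), r² = 181/4 = 45.25.
Diameter = 2r = 2√(45.25) ≈ 13.45.

13.45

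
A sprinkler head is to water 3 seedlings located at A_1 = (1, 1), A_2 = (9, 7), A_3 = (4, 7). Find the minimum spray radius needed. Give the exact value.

5

Side lengths²: A_1A_2² = 100, A_1A_3² = 45, A_2A_3² = 25.
Since A_1A_2² = 100 ≥ 45 + 25 = 70, the angle opposite A_1A_2 is not acute, so the smallest enclosing circle has A_1A_2 as diameter.
Centre = midpoint of A_1A_2 = (5, 4), r² = 100/4 = 25.
r = √25 = 5.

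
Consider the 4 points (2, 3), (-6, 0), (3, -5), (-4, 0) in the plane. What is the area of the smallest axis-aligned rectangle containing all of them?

72

x ranges over [-6, 3], width 9.
y ranges over [-5, 3], height 8.
Area = 9 × 8 = 72.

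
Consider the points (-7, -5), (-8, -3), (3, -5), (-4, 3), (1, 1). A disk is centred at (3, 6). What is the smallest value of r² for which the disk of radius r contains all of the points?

The required radius is the distance from (3, 6) to the farthest point.
Squared distances: 221, 202, 121, 58, 29.
Maximum is 221, attained at (-7, -5).

221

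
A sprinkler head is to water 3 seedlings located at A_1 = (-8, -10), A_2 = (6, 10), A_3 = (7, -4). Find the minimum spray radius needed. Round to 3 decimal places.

12.207

Side lengths²: A_1A_2² = 596, A_1A_3² = 261, A_2A_3² = 197.
Since A_1A_2² = 596 ≥ 261 + 197 = 458, the angle opposite A_1A_2 is not acute, so the smallest enclosing circle has A_1A_2 as diameter.
Centre = midpoint of A_1A_2 = (-1, 0), r² = 596/4 = 149.
r = √149 ≈ 12.207.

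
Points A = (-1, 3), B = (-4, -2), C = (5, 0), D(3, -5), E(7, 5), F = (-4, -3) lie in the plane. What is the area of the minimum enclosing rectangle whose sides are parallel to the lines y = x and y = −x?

114

In coordinates u = x + y, v = x − y the rectangle is axis-aligned; the map (x,y)→(u,v) scales areas by 2.
u-values: 2, -6, 5, -2, 12, -7; range = 12 − (-7) = 19.
v-values: -4, -2, 5, 8, 2, -1; range = 8 − (-4) = 12.
Area = (19 × 12) / 2 = 114.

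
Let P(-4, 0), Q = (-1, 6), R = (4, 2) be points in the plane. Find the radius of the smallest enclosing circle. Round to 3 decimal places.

4.217

Side lengths²: PQ² = 45, PR² = 68, QR² = 41.
Since PR² = 68 < 45 + 41 = 86, the triangle is acute, so the smallest enclosing circle is the circumcircle.
Circumcentre = (-3/14, 13/7), r² = 3485/196.
r = √(3485/196) ≈ 4.217.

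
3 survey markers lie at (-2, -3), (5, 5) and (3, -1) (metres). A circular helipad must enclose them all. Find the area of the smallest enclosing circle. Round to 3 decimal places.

88.750

Call the three points A, B, C in the order given.
Side lengths²: AB² = 113, AC² = 29, BC² = 40.
Since AB² = 113 ≥ 40 + 29 = 69, the angle opposite AB is not acute, so the smallest enclosing circle has AB as diameter.
Centre = midpoint of AB = (1.5, 1), r² = 113/4 = 28.25.
Area = π·r² = π·28.25 ≈ 88.750.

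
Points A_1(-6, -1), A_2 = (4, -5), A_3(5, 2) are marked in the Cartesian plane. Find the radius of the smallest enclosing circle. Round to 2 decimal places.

5.87

Side lengths²: A_1A_2² = 116, A_1A_3² = 130, A_2A_3² = 50.
Since A_1A_3² = 130 < 116 + 50 = 166, the triangle is acute, so the smallest enclosing circle is the circumcircle.
Circumcentre = (-5/37, -31/37), r² = 47125/1369.
r = √(47125/1369) ≈ 5.87.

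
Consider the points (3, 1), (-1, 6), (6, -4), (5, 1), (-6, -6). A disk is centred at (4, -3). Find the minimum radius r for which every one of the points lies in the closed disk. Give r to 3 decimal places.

10.440

The required radius is the distance from (4, -3) to the farthest point.
Squared distances: 17, 106, 5, 17, 109.
Maximum is 109, attained at (-6, -6).
r = √109 ≈ 10.440.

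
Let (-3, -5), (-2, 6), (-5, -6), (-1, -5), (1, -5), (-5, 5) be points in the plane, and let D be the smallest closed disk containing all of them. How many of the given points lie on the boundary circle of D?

3

By Welzl's lemma the MEC is supported by two points (diametrically opposite) or three points (on a circumcircle).
The minimum enclosing circle is determined by three boundary points: (-2, 6), (-5, -6), (1, -5).
Their circumcentre is (-133/46, -7/46) with r² = 40885/1058.
The farthest remaining point (-5, 5) is at distance² 32789/1058 ≤ 40885/1058.
The points at distance exactly r from the centre are (-2, 6), (-5, -6), (1, -5) — 3 points.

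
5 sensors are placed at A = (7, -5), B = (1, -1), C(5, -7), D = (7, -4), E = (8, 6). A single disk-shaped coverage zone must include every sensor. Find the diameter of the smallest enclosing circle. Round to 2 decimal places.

13.34

By Welzl's lemma the MEC is supported by two points (diametrically opposite) or three points (on a circumcircle).
The farthest pair is C–E with squared distance 178. The circle on this segment as diameter has centre (6.5, -0.5) and r² = 178/4 = 44.5.
Check A: distance² to centre = 20.5 ≤ 44.5, so it lies inside.
All remaining points lie in this disk, and no smaller disk contains both endpoints, so this is the minimum enclosing circle.
Diameter = 2r = 2√(44.5) ≈ 13.34.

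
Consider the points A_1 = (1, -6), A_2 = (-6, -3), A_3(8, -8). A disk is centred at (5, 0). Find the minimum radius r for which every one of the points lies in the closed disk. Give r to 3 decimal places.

The required radius is the distance from (5, 0) to the farthest point.
Squared distances: 52, 130, 73.
Maximum is 130, attained at A_2.
r = √130 ≈ 11.402.

11.402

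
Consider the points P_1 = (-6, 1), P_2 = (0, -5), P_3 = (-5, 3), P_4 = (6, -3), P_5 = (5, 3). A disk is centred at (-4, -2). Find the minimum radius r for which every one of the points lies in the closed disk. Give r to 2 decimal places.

The required radius is the distance from (-4, -2) to the farthest point.
Squared distances: 13, 25, 26, 101, 106.
Maximum is 106, attained at P_5.
r = √106 ≈ 10.30.

10.30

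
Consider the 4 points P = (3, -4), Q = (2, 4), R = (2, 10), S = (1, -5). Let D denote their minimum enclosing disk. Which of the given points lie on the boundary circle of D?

R, S

By Welzl's lemma the MEC is supported by two points (diametrically opposite) or three points (on a circumcircle).
The farthest pair is R–S with squared distance 226. The circle on this segment as diameter has centre (1.5, 2.5) and r² = 226/4 = 56.5.
Check P: distance² to centre = 44.5 ≤ 56.5, so it lies inside.
All remaining points lie in this disk, and no smaller disk contains both endpoints, so this is the minimum enclosing circle.
The points at distance exactly r from the centre are R, S — 2 points.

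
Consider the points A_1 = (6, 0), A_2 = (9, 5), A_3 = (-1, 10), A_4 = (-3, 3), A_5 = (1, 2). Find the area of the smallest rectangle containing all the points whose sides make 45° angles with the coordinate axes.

In coordinates u = x + y, v = x − y the rectangle is axis-aligned; the map (x,y)→(u,v) scales areas by 2.
u-values: 6, 14, 9, 0, 3; range = 14 − 0 = 14.
v-values: 6, 4, -11, -6, -1; range = 6 − (-11) = 17.
Area = (14 × 17) / 2 = 119.

119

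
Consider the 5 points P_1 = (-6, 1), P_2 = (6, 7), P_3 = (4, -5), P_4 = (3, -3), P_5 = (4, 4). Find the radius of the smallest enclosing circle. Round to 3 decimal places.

7.210

By Welzl's lemma the MEC is supported by two points (diametrically opposite) or three points (on a circumcircle).
The minimum enclosing circle is determined by three boundary points: P_1, P_2, P_3.
Their circumcentre is (13/11, 18/11) with r² = 6290/121.
The farthest remaining point P_4 is at distance² 3001/121 ≤ 6290/121.
r = √(6290/121) ≈ 7.210.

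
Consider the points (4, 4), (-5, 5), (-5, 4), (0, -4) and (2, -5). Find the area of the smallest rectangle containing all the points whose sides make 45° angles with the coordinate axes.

In coordinates u = x + y, v = x − y the rectangle is axis-aligned; the map (x,y)→(u,v) scales areas by 2.
u-values: 8, 0, -1, -4, -3; range = 8 − (-4) = 12.
v-values: 0, -10, -9, 4, 7; range = 7 − (-10) = 17.
Area = (12 × 17) / 2 = 102.

102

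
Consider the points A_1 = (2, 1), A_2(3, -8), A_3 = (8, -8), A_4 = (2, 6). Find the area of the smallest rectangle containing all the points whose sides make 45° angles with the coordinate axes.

In coordinates u = x + y, v = x − y the rectangle is axis-aligned; the map (x,y)→(u,v) scales areas by 2.
u-values: 3, -5, 0, 8; range = 8 − (-5) = 13.
v-values: 1, 11, 16, -4; range = 16 − (-4) = 20.
Area = (13 × 20) / 2 = 130.

130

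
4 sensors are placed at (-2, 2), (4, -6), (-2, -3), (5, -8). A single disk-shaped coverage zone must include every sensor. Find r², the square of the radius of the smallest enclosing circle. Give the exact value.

37.25

The minimum enclosing circle of a finite set is fixed by two of the points (as a diameter) or three (as a circumcircle).
The farthest pair is (-2, 2)–(5, -8) with squared distance 149. The circle on this segment as diameter has centre (1.5, -3) and r² = 149/4 = 37.25.
Check (4, -6): distance² to centre = 15.25 ≤ 37.25, so it lies inside.
All remaining points lie in this disk, and no smaller disk contains both endpoints, so this is the minimum enclosing circle.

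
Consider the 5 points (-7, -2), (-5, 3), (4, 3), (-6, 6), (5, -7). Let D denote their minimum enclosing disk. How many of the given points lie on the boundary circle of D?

2

The farthest pair is (-6, 6)–(5, -7) with squared distance 290. The circle on this segment as diameter has centre (-0.5, -0.5) and r² = 290/4 = 72.5.
Check (-7, -2): distance² to centre = 44.5 ≤ 72.5, so it lies inside.
All remaining points lie in this disk, and no smaller disk contains both endpoints, so this is the minimum enclosing circle.
The points at distance exactly r from the centre are (-6, 6), (5, -7) — 2 points.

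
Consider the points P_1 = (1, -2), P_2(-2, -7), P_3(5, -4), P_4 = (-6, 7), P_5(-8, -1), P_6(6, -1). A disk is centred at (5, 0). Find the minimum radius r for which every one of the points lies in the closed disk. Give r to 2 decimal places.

13.04

The required radius is the distance from (5, 0) to the farthest point.
Squared distances: 20, 98, 16, 170, 170, 2.
Maximum is 170, attained at P_4.
r = √170 ≈ 13.04.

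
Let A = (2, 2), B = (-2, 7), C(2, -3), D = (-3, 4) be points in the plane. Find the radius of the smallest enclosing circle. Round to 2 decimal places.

5.39

A smallest enclosing disk is always determined by at most three of the input points on its boundary.
The farthest pair is B–C with squared distance 116. The circle on this segment as diameter has centre (0, 2) and r² = 116/4 = 29.
Check A: distance² to centre = 4 ≤ 29, so it lies inside.
All remaining points lie in this disk, and no smaller disk contains both endpoints, so this is the minimum enclosing circle.
r = √29 ≈ 5.39.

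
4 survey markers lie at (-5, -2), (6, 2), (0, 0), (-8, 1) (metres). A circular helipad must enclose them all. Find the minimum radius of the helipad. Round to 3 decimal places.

7.018

The farthest pair is (6, 2)–(-8, 1) with squared distance 197. The circle on this segment as diameter has centre (-1, 1.5) and r² = 197/4 = 49.25.
Check (-5, -2): distance² to centre = 28.25 ≤ 49.25, so it lies inside.
All remaining points lie in this disk, and no smaller disk contains both endpoints, so this is the minimum enclosing circle.
r = √(49.25) ≈ 7.018.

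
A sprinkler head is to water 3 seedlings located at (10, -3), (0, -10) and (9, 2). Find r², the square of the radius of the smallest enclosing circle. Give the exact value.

Call the three points A, B, C in the order given.
Side lengths²: AB² = 149, AC² = 26, BC² = 225.
Since BC² = 225 ≥ 149 + 26 = 175, the angle opposite BC is not acute, so the smallest enclosing circle has BC as diameter.
Centre = midpoint of BC = (4.5, -4), r² = 225/4 = 56.25.

56.25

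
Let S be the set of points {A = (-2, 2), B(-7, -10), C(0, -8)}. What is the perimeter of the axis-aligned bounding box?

38

Width = max x − min x = 0 − (-7) = 7.
Height = max y − min y = 2 − (-10) = 12.
Perimeter = 2(7 + 12) = 38.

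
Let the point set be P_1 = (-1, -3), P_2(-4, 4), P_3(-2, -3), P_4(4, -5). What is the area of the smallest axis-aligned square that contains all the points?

The bounding box has width 8 and height 9.
An axis-aligned square enclosing the set must have side ≥ max(width, height).
So the minimum side is max(8, 9) = 9.
Area = 9² = 81.

81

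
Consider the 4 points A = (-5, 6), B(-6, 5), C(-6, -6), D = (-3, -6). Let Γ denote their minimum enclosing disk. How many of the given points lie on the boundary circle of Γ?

3

The minimum enclosing circle is determined by three boundary points: A, C, D.
Their circumcentre is (-4.5, -1/12) with r² = 5365/144.
The farthest remaining point B is at distance² 4045/144 ≤ 5365/144.
The points at distance exactly r from the centre are A, C, D — 3 points.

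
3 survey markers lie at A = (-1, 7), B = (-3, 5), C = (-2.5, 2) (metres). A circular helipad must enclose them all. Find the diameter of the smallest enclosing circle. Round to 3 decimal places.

Side lengths²: AB² = 8, AC² = 27.25, BC² = 9.25.
Since AC² = 27.25 ≥ 9.25 + 8 = 17.25, the angle opposite AC is not acute, so the smallest enclosing circle has AC as diameter.
Centre = midpoint of AC = (-1.75, 4.5), r² = 27.25/4 = 6.8125.
Diameter = 2r = 2√(6.8125) ≈ 5.220.

5.220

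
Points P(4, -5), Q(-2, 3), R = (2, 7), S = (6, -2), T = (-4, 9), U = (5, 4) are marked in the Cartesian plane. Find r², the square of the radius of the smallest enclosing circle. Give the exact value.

65

The minimum enclosing circle of a finite set is fixed by two of the points (as a diameter) or three (as a circumcircle).
The farthest pair is P–T with squared distance 260. The circle on this segment as diameter has centre (0, 2) and r² = 260/4 = 65.
Check Q: distance² to centre = 5 ≤ 65, so it lies inside.
All remaining points lie in this disk, and no smaller disk contains both endpoints, so this is the minimum enclosing circle.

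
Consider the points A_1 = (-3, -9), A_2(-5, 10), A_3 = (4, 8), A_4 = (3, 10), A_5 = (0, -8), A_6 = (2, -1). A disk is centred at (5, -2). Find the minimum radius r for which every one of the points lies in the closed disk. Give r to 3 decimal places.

15.620

The required radius is the distance from (5, -2) to the farthest point.
Squared distances: 113, 244, 101, 148, 61, 10.
Maximum is 244, attained at A_2.
r = √244 ≈ 15.620.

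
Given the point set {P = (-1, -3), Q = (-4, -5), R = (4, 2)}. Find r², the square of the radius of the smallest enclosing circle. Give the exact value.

28.25

Side lengths²: PQ² = 13, PR² = 50, QR² = 113.
Since QR² = 113 ≥ 50 + 13 = 63, the angle opposite QR is not acute, so the smallest enclosing circle has QR as diameter.
Centre = midpoint of QR = (0, -1.5), r² = 113/4 = 28.25.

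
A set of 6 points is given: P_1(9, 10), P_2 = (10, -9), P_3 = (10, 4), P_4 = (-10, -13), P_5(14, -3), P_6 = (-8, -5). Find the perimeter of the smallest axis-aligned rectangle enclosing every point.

94

Width = max x − min x = 14 − (-10) = 24.
Height = max y − min y = 10 − (-13) = 23.
Perimeter = 2(24 + 23) = 94.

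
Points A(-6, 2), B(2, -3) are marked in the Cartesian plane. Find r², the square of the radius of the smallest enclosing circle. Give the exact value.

22.25

The smallest circle enclosing two points has them as diameter endpoints.
Centre = midpoint = (-2, -0.5); r² = |AB|²/4 = 89/4 = 22.25.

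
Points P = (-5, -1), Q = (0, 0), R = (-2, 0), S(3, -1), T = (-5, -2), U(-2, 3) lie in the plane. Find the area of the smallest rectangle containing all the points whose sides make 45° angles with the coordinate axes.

In coordinates u = x + y, v = x − y the rectangle is axis-aligned; the map (x,y)→(u,v) scales areas by 2.
u-values: -6, 0, -2, 2, -7, 1; range = 2 − (-7) = 9.
v-values: -4, 0, -2, 4, -3, -5; range = 4 − (-5) = 9.
Area = (9 × 9) / 2 = 40.5.

40.5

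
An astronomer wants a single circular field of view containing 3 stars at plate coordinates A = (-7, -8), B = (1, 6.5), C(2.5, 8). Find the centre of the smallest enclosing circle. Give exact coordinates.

Side lengths²: AB² = 274.25, AC² = 346.25, BC² = 4.5.
Since AC² = 346.25 ≥ 274.25 + 4.5 = 278.75, the angle opposite AC is not acute, so the smallest enclosing circle has AC as diameter.
Centre = midpoint of AC = (-2.25, 0), r² = 346.25/4 = 86.5625.
Centre = (-2.25, 0).

(-2.25, 0)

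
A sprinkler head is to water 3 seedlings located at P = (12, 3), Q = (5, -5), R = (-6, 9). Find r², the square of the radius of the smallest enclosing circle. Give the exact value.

Side lengths²: PQ² = 113, PR² = 360, QR² = 317.
Since PR² = 360 < 317 + 113 = 430, the triangle is acute, so the smallest enclosing circle is the circumcircle.
Circumcentre = (151/62, 267/62), r² = 179105/1922.

179105/1922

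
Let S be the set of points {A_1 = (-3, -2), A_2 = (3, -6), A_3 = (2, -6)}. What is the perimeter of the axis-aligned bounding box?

20

Width = max x − min x = 3 − (-3) = 6.
Height = max y − min y = -2 − (-6) = 4.
Perimeter = 2(6 + 4) = 20.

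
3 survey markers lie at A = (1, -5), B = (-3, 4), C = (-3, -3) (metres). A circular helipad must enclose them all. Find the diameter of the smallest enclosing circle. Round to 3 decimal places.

Side lengths²: AB² = 97, AC² = 20, BC² = 49.
Since AB² = 97 ≥ 49 + 20 = 69, the angle opposite AB is not acute, so the smallest enclosing circle has AB as diameter.
Centre = midpoint of AB = (-1, -0.5), r² = 97/4 = 24.25.
Diameter = 2r = 2√(24.25) ≈ 9.849.

9.849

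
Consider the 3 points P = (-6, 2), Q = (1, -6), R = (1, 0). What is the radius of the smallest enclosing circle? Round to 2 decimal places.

Side lengths²: PQ² = 113, PR² = 53, QR² = 36.
Since PQ² = 113 ≥ 53 + 36 = 89, the angle opposite PQ is not acute, so the smallest enclosing circle has PQ as diameter.
Centre = midpoint of PQ = (-2.5, -2), r² = 113/4 = 28.25.
r = √(28.25) ≈ 5.32.

5.32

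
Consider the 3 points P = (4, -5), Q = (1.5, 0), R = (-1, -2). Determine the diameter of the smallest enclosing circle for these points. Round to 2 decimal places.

5.96

Side lengths²: PQ² = 31.25, PR² = 34, QR² = 10.25.
Since PR² = 34 < 31.25 + 10.25 = 41.5, the triangle is acute, so the smallest enclosing circle is the circumcircle.
Circumcentre = (51/28, -83/28), r² = 3485/392.
Diameter = 2r = 2√(3485/392) ≈ 5.96.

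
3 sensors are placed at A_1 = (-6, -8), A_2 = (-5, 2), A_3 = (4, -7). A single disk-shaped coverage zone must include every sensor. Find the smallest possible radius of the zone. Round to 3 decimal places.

6.493

Side lengths²: A_1A_2² = 101, A_1A_3² = 101, A_2A_3² = 162.
Since A_2A_3² = 162 < 101 + 101 = 202, the triangle is acute, so the smallest enclosing circle is the circumcircle.
Circumcentre = (-31/22, -75/22), r² = 10201/242.
r = √(10201/242) ≈ 6.493.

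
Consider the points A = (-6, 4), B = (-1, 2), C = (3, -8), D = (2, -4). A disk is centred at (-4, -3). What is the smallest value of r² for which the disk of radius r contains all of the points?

The required radius is the distance from (-4, -3) to the farthest point.
Squared distances: 53, 34, 74, 37.
Maximum is 74, attained at C.

74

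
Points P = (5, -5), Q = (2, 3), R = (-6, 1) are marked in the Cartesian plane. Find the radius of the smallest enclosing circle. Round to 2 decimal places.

Side lengths²: PQ² = 73, PR² = 157, QR² = 68.
Since PR² = 157 ≥ 73 + 68 = 141, the angle opposite PR is not acute, so the smallest enclosing circle has PR as diameter.
Centre = midpoint of PR = (-0.5, -2), r² = 157/4 = 39.25.
r = √(39.25) ≈ 6.26.

6.26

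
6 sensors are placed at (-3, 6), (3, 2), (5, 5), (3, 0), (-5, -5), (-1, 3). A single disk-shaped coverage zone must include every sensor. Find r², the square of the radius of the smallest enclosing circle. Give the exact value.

The farthest pair is (5, 5)–(-5, -5) with squared distance 200. The circle on this segment as diameter has centre (0, 0) and r² = 200/4 = 50.
Check (-3, 6): distance² to centre = 45 ≤ 50, so it lies inside.
All remaining points lie in this disk, and no smaller disk contains both endpoints, so this is the minimum enclosing circle.

50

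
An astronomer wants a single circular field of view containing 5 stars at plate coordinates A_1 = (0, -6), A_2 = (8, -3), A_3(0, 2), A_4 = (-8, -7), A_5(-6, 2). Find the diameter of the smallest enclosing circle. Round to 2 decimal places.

16.62

A smallest enclosing disk is always determined by at most three of the input points on its boundary.
The minimum enclosing circle is determined by three boundary points: A_2, A_4, A_5.
Their circumcentre is (-0.25, -4) with r² = 69.0625.
The farthest remaining point A_3 is at distance² 36.0625 ≤ 69.0625.
Diameter = 2r = 2√(69.0625) ≈ 16.62.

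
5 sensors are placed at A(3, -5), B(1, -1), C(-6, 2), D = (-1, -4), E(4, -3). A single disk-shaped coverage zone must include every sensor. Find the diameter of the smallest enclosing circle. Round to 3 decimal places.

The farthest pair is A–C with squared distance 130. The circle on this segment as diameter has centre (-1.5, -1.5) and r² = 130/4 = 32.5.
Check B: distance² to centre = 6.5 ≤ 32.5, so it lies inside.
All remaining points lie in this disk, and no smaller disk contains both endpoints, so this is the minimum enclosing circle.
Diameter = 2r = 2√(32.5) ≈ 11.402.

11.402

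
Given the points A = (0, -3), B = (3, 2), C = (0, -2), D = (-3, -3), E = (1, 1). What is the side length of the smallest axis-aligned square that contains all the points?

The bounding box has width 6 and height 5.
An axis-aligned square enclosing the set must have side ≥ max(width, height).
So the minimum side is max(6, 5) = 6.

6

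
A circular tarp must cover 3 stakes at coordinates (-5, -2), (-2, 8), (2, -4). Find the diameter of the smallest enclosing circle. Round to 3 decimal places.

Call the three points A, B, C in the order given.
Side lengths²: AB² = 109, AC² = 53, BC² = 160.
Since BC² = 160 < 109 + 53 = 162, the triangle is acute, so the smallest enclosing circle is the circumcircle.
Circumcentre = (-3/38, 75/38), r² = 28885/722.
Diameter = 2r = 2√(28885/722) ≈ 12.650.

12.650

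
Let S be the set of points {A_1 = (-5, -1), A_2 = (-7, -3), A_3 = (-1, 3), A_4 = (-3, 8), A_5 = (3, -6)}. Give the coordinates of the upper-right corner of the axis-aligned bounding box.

x-range [-7, 3], y-range [-6, 8].
The upper-right corner is (3, 8).

(3, 8)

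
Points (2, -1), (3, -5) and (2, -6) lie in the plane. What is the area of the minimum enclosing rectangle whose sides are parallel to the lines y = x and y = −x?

12.5

In coordinates u = x + y, v = x − y the rectangle is axis-aligned; the map (x,y)→(u,v) scales areas by 2.
u-values: 1, -2, -4; range = 1 − (-4) = 5.
v-values: 3, 8, 8; range = 8 − 3 = 5.
Area = (5 × 5) / 2 = 12.5.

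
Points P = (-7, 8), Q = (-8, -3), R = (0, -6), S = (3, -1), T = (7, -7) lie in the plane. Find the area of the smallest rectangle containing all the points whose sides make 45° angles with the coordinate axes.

In coordinates u = x + y, v = x − y the rectangle is axis-aligned; the map (x,y)→(u,v) scales areas by 2.
u-values: 1, -11, -6, 2, 0; range = 2 − (-11) = 13.
v-values: -15, -5, 6, 4, 14; range = 14 − (-15) = 29.
Area = (13 × 29) / 2 = 188.5.

188.5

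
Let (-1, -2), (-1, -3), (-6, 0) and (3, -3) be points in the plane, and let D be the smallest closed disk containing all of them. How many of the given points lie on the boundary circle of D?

2

By Welzl's lemma the MEC is supported by two points (diametrically opposite) or three points (on a circumcircle).
The farthest pair is (-6, 0)–(3, -3) with squared distance 90. The circle on this segment as diameter has centre (-1.5, -1.5) and r² = 90/4 = 22.5.
Check (-1, -2): distance² to centre = 0.5 ≤ 22.5, so it lies inside.
All remaining points lie in this disk, and no smaller disk contains both endpoints, so this is the minimum enclosing circle.
The points at distance exactly r from the centre are (-6, 0), (3, -3) — 2 points.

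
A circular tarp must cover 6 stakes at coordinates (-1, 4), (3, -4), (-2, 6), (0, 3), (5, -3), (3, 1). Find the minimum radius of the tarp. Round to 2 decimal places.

5.70

The minimum enclosing circle of a finite set is fixed by two of the points (as a diameter) or three (as a circumcircle).
The farthest pair is (-2, 6)–(5, -3) with squared distance 130. The circle on this segment as diameter has centre (1.5, 1.5) and r² = 130/4 = 32.5.
Check (-1, 4): distance² to centre = 12.5 ≤ 32.5, so it lies inside.
All remaining points lie in this disk, and no smaller disk contains both endpoints, so this is the minimum enclosing circle.
r = √(32.5) ≈ 5.70.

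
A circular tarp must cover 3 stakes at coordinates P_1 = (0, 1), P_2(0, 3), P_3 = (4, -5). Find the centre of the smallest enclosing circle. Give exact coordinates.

Side lengths²: P_1P_2² = 4, P_1P_3² = 52, P_2P_3² = 80.
Since P_2P_3² = 80 ≥ 52 + 4 = 56, the angle opposite P_2P_3 is not acute, so the smallest enclosing circle has P_2P_3 as diameter.
Centre = midpoint of P_2P_3 = (2, -1), r² = 80/4 = 20.
Centre = (2, -1).

(2, -1)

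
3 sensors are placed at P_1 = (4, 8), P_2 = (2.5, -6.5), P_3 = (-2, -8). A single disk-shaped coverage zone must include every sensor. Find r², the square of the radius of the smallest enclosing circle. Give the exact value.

Side lengths²: P_1P_2² = 212.5, P_1P_3² = 292, P_2P_3² = 22.5.
Since P_1P_3² = 292 ≥ 212.5 + 22.5 = 235, the angle opposite P_1P_3 is not acute, so the smallest enclosing circle has P_1P_3 as diameter.
Centre = midpoint of P_1P_3 = (1, 0), r² = 292/4 = 73.

73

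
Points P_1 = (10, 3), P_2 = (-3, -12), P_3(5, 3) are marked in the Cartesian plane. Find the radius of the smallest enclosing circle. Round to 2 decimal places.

Side lengths²: P_1P_2² = 394, P_1P_3² = 25, P_2P_3² = 289.
Since P_1P_2² = 394 ≥ 289 + 25 = 314, the angle opposite P_1P_2 is not acute, so the smallest enclosing circle has P_1P_2 as diameter.
Centre = midpoint of P_1P_2 = (3.5, -4.5), r² = 394/4 = 98.5.
r = √(98.5) ≈ 9.92.

9.92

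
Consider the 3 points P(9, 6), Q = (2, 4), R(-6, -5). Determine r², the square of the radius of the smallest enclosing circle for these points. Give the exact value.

86.5

Side lengths²: PQ² = 53, PR² = 346, QR² = 145.
Since PR² = 346 ≥ 145 + 53 = 198, the angle opposite PR is not acute, so the smallest enclosing circle has PR as diameter.
Centre = midpoint of PR = (1.5, 0.5), r² = 346/4 = 86.5.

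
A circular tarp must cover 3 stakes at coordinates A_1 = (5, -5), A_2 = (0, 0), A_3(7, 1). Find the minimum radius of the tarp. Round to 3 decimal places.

Side lengths²: A_1A_2² = 50, A_1A_3² = 40, A_2A_3² = 50.
Since A_2A_3² = 50 < 50 + 40 = 90, the triangle is acute, so the smallest enclosing circle is the circumcircle.
Circumcentre = (3.75, -1.25), r² = 15.625.
r = √(15.625) ≈ 3.953.

3.953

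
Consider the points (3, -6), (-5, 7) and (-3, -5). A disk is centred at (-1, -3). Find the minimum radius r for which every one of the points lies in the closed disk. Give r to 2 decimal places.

10.77

The required radius is the distance from (-1, -3) to the farthest point.
Squared distances: 25, 116, 8.
Maximum is 116, attained at (-5, 7).
r = √116 ≈ 10.77.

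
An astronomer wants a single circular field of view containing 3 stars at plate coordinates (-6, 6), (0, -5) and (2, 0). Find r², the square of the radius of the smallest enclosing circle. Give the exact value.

Call the three points A, B, C in the order given.
Side lengths²: AB² = 157, AC² = 100, BC² = 29.
Since AB² = 157 ≥ 100 + 29 = 129, the angle opposite AB is not acute, so the smallest enclosing circle has AB as diameter.
Centre = midpoint of AB = (-3, 0.5), r² = 157/4 = 39.25.

39.25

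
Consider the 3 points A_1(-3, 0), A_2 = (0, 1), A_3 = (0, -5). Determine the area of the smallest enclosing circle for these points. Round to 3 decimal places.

Side lengths²: A_1A_2² = 10, A_1A_3² = 34, A_2A_3² = 36.
Since A_2A_3² = 36 < 34 + 10 = 44, the triangle is acute, so the smallest enclosing circle is the circumcircle.
Circumcentre = (-2/3, -2), r² = 85/9.
Area = π·r² = π·85/9 ≈ 29.671.

29.671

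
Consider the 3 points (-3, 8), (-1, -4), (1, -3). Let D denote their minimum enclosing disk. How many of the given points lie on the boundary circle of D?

Call the three points A, B, C in the order given.
Side lengths²: AB² = 148, AC² = 137, BC² = 5.
Since AB² = 148 ≥ 137 + 5 = 142, the angle opposite AB is not acute, so the smallest enclosing circle has AB as diameter.
Centre = midpoint of AB = (-2, 2), r² = 148/4 = 37.
The points at distance exactly r from the centre are (-3, 8), (-1, -4) — 2 points.

2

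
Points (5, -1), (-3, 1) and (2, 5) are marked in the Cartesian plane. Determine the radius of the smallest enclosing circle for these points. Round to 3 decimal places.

Call the three points A, B, C in the order given.
Side lengths²: AB² = 68, AC² = 45, BC² = 41.
Since AB² = 68 < 45 + 41 = 86, the triangle is acute, so the smallest enclosing circle is the circumcircle.
Circumcentre = (17/14, 6/7), r² = 3485/196.
r = √(3485/196) ≈ 4.217.

4.217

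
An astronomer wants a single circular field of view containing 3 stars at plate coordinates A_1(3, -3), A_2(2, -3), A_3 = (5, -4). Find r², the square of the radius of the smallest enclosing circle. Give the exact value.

2.5

Side lengths²: A_1A_2² = 1, A_1A_3² = 5, A_2A_3² = 10.
Since A_2A_3² = 10 ≥ 5 + 1 = 6, the angle opposite A_2A_3 is not acute, so the smallest enclosing circle has A_2A_3 as diameter.
Centre = midpoint of A_2A_3 = (3.5, -3.5), r² = 10/4 = 2.5.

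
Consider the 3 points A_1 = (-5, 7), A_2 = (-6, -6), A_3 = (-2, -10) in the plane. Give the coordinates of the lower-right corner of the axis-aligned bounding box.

x-range [-6, -2], y-range [-10, 7].
The lower-right corner is (-2, -10).

(-2, -10)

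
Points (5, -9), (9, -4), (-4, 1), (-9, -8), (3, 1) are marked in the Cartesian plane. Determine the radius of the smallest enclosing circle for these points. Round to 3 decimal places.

9.220

A smallest enclosing disk is always determined by at most three of the input points on its boundary.
The farthest pair is (9, -4)–(-9, -8) with squared distance 340. The circle on this segment as diameter has centre (0, -6) and r² = 340/4 = 85.
Check (5, -9): distance² to centre = 34 ≤ 85, so it lies inside.
All remaining points lie in this disk, and no smaller disk contains both endpoints, so this is the minimum enclosing circle.
r = √85 ≈ 9.220.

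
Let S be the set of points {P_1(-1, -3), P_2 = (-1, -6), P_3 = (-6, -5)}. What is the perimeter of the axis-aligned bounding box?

16

Width = max x − min x = -1 − (-6) = 5.
Height = max y − min y = -3 − (-6) = 3.
Perimeter = 2(5 + 3) = 16.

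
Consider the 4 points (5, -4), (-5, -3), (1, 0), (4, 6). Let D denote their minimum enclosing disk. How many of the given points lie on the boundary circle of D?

By Welzl's lemma the MEC is supported by two points (diametrically opposite) or three points (on a circumcircle).
The minimum enclosing circle is determined by three boundary points: (5, -4), (-5, -3), (4, 6).
Their circumcentre is (9/22, 13/22) with r² = 10201/242.
The farthest remaining point (1, 0) is at distance² 169/242 ≤ 10201/242.
The points at distance exactly r from the centre are (5, -4), (-5, -3), (4, 6) — 3 points.

3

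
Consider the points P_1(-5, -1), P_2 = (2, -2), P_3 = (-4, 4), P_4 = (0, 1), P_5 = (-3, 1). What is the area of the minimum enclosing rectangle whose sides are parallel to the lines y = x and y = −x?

In coordinates u = x + y, v = x − y the rectangle is axis-aligned; the map (x,y)→(u,v) scales areas by 2.
u-values: -6, 0, 0, 1, -2; range = 1 − (-6) = 7.
v-values: -4, 4, -8, -1, -4; range = 4 − (-8) = 12.
Area = (7 × 12) / 2 = 42.

42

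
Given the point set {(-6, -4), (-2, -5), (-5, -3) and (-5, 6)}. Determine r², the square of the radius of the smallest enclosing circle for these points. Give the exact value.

By Welzl's lemma the MEC is supported by two points (diametrically opposite) or three points (on a circumcircle).
The farthest pair is (-2, -5)–(-5, 6) with squared distance 130. The circle on this segment as diameter has centre (-3.5, 0.5) and r² = 130/4 = 32.5.
Check (-6, -4): distance² to centre = 26.5 ≤ 32.5, so it lies inside.
All remaining points lie in this disk, and no smaller disk contains both endpoints, so this is the minimum enclosing circle.

32.5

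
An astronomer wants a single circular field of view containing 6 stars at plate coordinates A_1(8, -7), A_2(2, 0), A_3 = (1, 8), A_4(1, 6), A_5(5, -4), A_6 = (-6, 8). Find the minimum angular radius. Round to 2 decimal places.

The farthest pair is A_1–A_6 with squared distance 421. The circle on this segment as diameter has centre (1, 0.5) and r² = 421/4 = 105.25.
Check A_2: distance² to centre = 1.25 ≤ 105.25, so it lies inside.
All remaining points lie in this disk, and no smaller disk contains both endpoints, so this is the minimum enclosing circle.
r = √(105.25) ≈ 10.26.

10.26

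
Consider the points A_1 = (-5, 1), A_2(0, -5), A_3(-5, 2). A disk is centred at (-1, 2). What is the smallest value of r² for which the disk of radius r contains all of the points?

The required radius is the distance from (-1, 2) to the farthest point.
Squared distances: 17, 50, 16.
Maximum is 50, attained at A_2.

50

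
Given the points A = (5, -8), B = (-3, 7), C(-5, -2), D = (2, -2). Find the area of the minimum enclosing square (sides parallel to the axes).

225

The bounding box has width 10 and height 15.
An axis-aligned square enclosing the set must have side ≥ max(width, height).
So the minimum side is max(10, 15) = 15.
Area = 15² = 225.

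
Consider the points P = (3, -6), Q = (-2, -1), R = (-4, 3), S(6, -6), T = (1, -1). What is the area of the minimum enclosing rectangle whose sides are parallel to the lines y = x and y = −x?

In coordinates u = x + y, v = x − y the rectangle is axis-aligned; the map (x,y)→(u,v) scales areas by 2.
u-values: -3, -3, -1, 0, 0; range = 0 − (-3) = 3.
v-values: 9, -1, -7, 12, 2; range = 12 − (-7) = 19.
Area = (3 × 19) / 2 = 28.5.

28.5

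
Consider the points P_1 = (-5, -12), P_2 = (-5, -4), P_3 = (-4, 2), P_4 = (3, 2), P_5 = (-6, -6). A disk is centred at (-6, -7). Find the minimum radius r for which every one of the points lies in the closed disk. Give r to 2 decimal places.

The required radius is the distance from (-6, -7) to the farthest point.
Squared distances: 26, 10, 85, 162, 1.
Maximum is 162, attained at P_4.
r = √162 ≈ 12.73.

12.73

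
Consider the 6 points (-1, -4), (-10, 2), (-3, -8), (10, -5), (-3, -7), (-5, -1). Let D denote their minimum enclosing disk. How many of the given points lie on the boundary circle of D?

A smallest enclosing disk is always determined by at most three of the input points on its boundary.
The farthest pair is (-10, 2)–(10, -5) with squared distance 449. The circle on this segment as diameter has centre (0, -1.5) and r² = 449/4 = 112.25.
Check (-1, -4): distance² to centre = 7.25 ≤ 112.25, so it lies inside.
All remaining points lie in this disk, and no smaller disk contains both endpoints, so this is the minimum enclosing circle.
The points at distance exactly r from the centre are (-10, 2), (10, -5) — 2 points.

2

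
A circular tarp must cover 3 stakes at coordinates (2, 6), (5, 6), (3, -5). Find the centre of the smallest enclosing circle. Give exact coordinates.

Call the three points A, B, C in the order given.
Side lengths²: AB² = 9, AC² = 122, BC² = 125.
Since BC² = 125 < 122 + 9 = 131, the triangle is acute, so the smallest enclosing circle is the circumcircle.
Circumcentre = (3.5, 13/22), r² = 7625/242.
Centre = (3.5, 13/22).

(3.5, 13/22)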